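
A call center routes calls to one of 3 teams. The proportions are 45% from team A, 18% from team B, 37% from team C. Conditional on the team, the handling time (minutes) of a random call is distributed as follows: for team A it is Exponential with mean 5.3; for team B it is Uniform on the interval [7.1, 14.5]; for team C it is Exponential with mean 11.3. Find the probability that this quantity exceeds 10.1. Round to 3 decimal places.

Conditional on each team, P(X > 10.1): A: 0.148724; B: 0.594595; C: 0.409096.
By total probability, P(X > 10.1) = 0.45·0.148724 + 0.18·0.594595 + 0.37·0.409096 = 0.325319.

0.325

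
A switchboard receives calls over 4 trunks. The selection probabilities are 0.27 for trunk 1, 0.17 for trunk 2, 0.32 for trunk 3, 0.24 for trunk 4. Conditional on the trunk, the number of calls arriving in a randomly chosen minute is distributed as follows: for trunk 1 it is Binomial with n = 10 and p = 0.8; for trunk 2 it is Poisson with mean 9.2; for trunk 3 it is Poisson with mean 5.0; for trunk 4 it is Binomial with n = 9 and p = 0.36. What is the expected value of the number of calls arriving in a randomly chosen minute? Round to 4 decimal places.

Component means — 1: 8; 2: 9.2; 3: 5; 4: 3.24.
E[X] = 0.27·8 + 0.17·9.2 + 0.32·5 + 0.24·3.24 = 6.1016.

6.1016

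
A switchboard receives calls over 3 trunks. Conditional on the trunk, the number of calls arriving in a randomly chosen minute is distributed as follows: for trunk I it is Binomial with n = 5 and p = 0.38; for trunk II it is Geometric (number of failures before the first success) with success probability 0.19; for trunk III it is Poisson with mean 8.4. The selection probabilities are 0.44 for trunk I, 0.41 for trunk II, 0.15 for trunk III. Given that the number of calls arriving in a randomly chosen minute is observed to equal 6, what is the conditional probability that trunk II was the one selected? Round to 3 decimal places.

Likelihoods P(X=6 | ·): I: 0; II: 0.0536616; III: 0.109716.
Posterior ∝ prior × likelihood. Numerator for II: 0.41·0.0536616 = 0.0220013.
Normalizing constant: 0.44·0 + 0.41·0.0536616 + 0.15·0.109716 = 0.0384586.
P(II | observation) = 0.0220013 / 0.0384586 = 0.572076.

0.572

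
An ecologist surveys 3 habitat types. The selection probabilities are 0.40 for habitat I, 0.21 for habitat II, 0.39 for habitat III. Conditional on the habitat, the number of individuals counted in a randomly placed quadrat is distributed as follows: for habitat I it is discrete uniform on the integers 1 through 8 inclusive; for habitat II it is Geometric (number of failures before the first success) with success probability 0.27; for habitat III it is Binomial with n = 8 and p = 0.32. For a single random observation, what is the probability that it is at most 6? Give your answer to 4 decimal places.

Conditional on each habitat, P(X ≤ 6): I: 0.75; II: 0.889526; III: 0.998021.
By total probability, P(X ≤ 6) = 0.4·0.75 + 0.21·0.889526 + 0.39·0.998021 = 0.876029.

0.8760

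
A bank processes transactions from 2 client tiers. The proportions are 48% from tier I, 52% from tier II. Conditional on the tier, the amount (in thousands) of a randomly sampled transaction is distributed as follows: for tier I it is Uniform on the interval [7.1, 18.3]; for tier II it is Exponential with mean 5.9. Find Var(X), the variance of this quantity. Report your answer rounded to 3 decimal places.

34.660

Per component, I: μ=12.7, E[X²]=171.743; II: μ=5.9, E[X²]=69.62.
E[X] = 0.48·12.7 + 0.52·5.9 = 9.164.
E[X²] = 0.48·171.743 + 0.52·69.62 = 118.639.
Var(X) = E[X²] − (E[X])² = 118.639 − 83.9789 = 34.6603.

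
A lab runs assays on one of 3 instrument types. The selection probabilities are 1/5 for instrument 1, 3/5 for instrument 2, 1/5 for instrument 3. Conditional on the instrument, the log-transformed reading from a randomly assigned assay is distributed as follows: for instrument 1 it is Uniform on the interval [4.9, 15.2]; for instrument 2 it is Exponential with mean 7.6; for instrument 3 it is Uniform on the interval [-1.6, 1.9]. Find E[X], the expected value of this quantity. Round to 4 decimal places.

Component means — 1: 10.05; 2: 7.6; 3: 0.15.
E[X] = 0.2·10.05 + 0.6·7.6 + 0.2·0.15 = 6.6.

6.6000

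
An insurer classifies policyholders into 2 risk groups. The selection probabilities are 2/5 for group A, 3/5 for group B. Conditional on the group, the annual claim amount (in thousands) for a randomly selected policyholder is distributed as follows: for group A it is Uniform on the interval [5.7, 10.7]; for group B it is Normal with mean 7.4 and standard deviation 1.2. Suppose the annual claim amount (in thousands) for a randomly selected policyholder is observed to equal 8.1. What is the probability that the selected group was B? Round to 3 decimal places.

Likelihoods f(8.1 | ·): A: 0.2; B: 0.280439.
Posterior ∝ prior × likelihood. Numerator for B: 0.6·0.280439 = 0.168263.
Normalizing constant: 0.4·0.2 + 0.6·0.280439 = 0.248263.
P(B | observation) = 0.168263 / 0.248263 = 0.677762.

0.678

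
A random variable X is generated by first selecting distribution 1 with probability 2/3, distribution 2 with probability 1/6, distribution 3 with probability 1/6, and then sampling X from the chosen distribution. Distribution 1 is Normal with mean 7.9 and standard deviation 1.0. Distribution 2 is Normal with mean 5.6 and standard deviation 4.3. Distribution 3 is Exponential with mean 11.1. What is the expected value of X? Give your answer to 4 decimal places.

8.0500

Component means — 1: 7.9; 2: 5.6; 3: 11.1.
E[X] = 0.666667·7.9 + 0.166667·5.6 + 0.166667·11.1 = 8.05.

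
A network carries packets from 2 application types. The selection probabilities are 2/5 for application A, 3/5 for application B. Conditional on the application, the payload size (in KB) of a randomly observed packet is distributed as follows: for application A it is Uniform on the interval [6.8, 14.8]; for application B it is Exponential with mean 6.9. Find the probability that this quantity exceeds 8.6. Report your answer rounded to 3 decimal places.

0.483

Conditional on each application, P(X > 8.6): A: 0.775; B: 0.287545.
By total probability, P(X > 8.6) = 0.4·0.775 + 0.6·0.287545 = 0.482527.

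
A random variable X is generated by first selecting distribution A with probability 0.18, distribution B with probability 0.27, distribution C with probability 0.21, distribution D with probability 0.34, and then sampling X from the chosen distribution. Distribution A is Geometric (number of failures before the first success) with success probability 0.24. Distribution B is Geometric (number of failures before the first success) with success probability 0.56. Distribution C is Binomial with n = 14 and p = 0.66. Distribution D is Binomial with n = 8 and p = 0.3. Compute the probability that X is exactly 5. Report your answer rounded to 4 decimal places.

0.0325

Conditional on each component, P(X = 5): A: 0.0608526; B: 0.00923531; C: 0.0152228; D: 0.0466754.
By total probability, P(X = 5) = 0.18·0.0608526 + 0.27·0.00923531 + 0.21·0.0152228 + 0.34·0.0466754 = 0.0325134.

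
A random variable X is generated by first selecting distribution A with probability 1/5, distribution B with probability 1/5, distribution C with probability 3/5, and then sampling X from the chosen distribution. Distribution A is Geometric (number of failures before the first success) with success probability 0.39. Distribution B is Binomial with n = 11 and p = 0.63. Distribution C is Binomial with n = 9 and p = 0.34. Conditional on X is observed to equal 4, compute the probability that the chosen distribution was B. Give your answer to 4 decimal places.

0.0671

Likelihoods P(X=4 | ·): A: 0.0539988; B: 0.0493501; C: 0.210866.
Posterior ∝ prior × likelihood. Numerator for B: 0.2·0.0493501 = 0.00987002.
Normalizing constant: 0.2·0.0539988 + 0.2·0.0493501 + 0.6·0.210866 = 0.147189.
P(B | observation) = 0.00987002 / 0.147189 = 0.0670567.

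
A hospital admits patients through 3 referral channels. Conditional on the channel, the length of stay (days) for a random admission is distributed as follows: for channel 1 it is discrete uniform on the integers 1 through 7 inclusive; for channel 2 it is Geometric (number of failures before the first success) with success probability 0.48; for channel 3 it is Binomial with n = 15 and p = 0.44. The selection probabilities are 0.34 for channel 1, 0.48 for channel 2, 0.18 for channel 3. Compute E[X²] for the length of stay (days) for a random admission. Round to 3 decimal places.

16.953

For each component E[X²] = Var + (mean)², giving 1: 20; 2: 3.43056; 3: 47.256.
Overall E[X²] = 0.34·20 + 0.48·3.43056 + 0.18·47.256 = 16.9527.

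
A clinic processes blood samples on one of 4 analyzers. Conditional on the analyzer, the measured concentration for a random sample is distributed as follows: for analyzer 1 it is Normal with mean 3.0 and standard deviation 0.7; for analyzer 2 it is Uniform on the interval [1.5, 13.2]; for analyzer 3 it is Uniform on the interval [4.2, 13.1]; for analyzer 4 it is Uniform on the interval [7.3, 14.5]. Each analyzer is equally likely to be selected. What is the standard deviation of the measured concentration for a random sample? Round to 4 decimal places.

3.7407

Per component, 1: μ=3, E[X²]=9.49; 2: μ=7.35, E[X²]=65.43; 3: μ=8.65, E[X²]=81.4233; 4: μ=10.9, E[X²]=123.13.
E[X] = 0.25·3 + 0.25·7.35 + 0.25·8.65 + 0.25·10.9 = 7.475.
E[X²] = 0.25·9.49 + 0.25·65.43 + 0.25·81.4233 + 0.25·123.13 = 69.8683.
Var(X) = E[X²] − (E[X])² = 69.8683 − 55.8756 = 13.9927.
SD(X) = √13.9927 = 3.74068.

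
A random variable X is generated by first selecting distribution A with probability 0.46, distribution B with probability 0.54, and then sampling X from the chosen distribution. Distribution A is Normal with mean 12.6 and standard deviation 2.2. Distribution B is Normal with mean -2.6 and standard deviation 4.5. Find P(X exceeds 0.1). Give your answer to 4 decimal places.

Conditional on each component, P(X > 0.1): A: 1; B: 0.274253.
By total probability, P(X > 0.1) = 0.46·1 + 0.54·0.274253 = 0.608097.

0.6081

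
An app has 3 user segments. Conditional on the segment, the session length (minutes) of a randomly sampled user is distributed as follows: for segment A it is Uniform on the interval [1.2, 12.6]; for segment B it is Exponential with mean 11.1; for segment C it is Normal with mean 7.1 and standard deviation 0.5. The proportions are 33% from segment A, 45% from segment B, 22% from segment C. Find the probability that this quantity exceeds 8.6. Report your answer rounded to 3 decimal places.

0.323

Conditional on each segment, P(X > 8.6): A: 0.350877; B: 0.460808; C: 0.0013499.
By total probability, P(X > 8.6) = 0.33·0.350877 + 0.45·0.460808 + 0.22·0.0013499 = 0.32345.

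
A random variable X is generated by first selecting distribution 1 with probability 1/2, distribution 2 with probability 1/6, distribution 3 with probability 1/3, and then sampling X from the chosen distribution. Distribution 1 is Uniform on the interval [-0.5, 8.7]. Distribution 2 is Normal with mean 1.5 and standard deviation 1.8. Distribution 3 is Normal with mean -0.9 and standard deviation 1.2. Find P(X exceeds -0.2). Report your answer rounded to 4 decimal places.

0.7149

Conditional on each component, P(X > -0.2): 1: 0.967391; 2: 0.827529; 3: 0.279834.
By total probability, P(X > -0.2) = 0.5·0.967391 + 0.166667·0.827529 + 0.333333·0.279834 = 0.714895.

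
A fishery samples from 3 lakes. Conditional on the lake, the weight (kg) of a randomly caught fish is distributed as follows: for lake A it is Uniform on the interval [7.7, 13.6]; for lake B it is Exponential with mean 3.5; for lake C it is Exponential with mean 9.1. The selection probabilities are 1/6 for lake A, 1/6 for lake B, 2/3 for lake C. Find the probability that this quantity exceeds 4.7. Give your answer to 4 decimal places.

Conditional on each lake, P(X > 4.7): A: 1; B: 0.261099; C: 0.596615.
By total probability, P(X > 4.7) = 0.166667·1 + 0.166667·0.261099 + 0.666667·0.596615 = 0.607926.

0.6079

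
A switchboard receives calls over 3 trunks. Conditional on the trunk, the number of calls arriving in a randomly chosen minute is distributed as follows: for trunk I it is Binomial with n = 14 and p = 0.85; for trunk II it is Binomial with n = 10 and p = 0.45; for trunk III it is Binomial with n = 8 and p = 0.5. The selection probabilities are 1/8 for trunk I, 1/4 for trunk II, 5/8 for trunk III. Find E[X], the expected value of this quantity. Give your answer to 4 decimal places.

5.1125

Component means — I: 11.9; II: 4.5; III: 4.
E[X] = 0.125·11.9 + 0.25·4.5 + 0.625·4 = 5.1125.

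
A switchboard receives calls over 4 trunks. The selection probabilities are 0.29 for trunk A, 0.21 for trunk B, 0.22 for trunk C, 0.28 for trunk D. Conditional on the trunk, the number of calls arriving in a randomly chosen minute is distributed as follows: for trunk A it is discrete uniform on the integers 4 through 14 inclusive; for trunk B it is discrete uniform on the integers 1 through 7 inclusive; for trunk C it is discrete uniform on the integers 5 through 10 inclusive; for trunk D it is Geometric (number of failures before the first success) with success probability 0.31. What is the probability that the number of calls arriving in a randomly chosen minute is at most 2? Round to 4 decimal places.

0.2480

Conditional on each trunk, P(X ≤ 2): A: 0; B: 0.285714; C: 0; D: 0.671491.
By total probability, P(X ≤ 2) = 0.29·0 + 0.21·0.285714 + 0.22·0 + 0.28·0.671491 = 0.248017.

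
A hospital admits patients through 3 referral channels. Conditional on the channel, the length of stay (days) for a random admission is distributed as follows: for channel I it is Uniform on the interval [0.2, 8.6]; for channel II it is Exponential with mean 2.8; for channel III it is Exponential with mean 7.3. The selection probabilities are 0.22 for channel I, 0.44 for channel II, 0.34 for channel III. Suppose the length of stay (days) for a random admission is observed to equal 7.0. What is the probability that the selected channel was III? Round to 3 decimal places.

0.314

Likelihoods f(7.0 | ·): I: 0.119048; II: 0.0293161; III: 0.0525086.
Posterior ∝ prior × likelihood. Numerator for III: 0.34·0.0525086 = 0.0178529.
Normalizing constant: 0.22·0.119048 + 0.44·0.0293161 + 0.34·0.0525086 = 0.0569425.
P(III | observation) = 0.0178529 / 0.0569425 = 0.313526.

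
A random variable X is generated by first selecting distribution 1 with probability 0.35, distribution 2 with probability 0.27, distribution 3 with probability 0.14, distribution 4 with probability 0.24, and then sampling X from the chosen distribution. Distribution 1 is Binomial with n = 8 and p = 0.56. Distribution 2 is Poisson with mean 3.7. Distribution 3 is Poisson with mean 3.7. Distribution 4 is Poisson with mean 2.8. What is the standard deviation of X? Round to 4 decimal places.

1.8119

Per component, 1: μ=4.48, E[X²]=22.0416; 2: μ=3.7, E[X²]=17.39; 3: μ=3.7, E[X²]=17.39; 4: μ=2.8, E[X²]=10.64.
E[X] = 0.35·4.48 + 0.27·3.7 + 0.14·3.7 + 0.24·2.8 = 3.757.
E[X²] = 0.35·22.0416 + 0.27·17.39 + 0.14·17.39 + 0.24·10.64 = 17.3981.
Var(X) = E[X²] − (E[X])² = 17.3981 − 14.115 = 3.28301.
SD(X) = √3.28301 = 1.81191.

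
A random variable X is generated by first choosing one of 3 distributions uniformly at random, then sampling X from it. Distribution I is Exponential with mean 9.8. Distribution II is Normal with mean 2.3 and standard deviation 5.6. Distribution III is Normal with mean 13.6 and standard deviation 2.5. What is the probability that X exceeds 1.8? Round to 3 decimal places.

Conditional on each component, P(X > 1.8): I: 0.832208; II: 0.535573; III: 0.999999.
By total probability, P(X > 1.8) = 0.333333·0.832208 + 0.333333·0.535573 + 0.333333·0.999999 = 0.78926.

0.789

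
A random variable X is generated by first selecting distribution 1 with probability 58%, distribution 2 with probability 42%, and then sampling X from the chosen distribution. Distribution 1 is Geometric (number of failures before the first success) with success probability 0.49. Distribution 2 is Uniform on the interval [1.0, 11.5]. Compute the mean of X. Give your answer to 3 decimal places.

Component means — 1: 1.04082; 2: 6.25.
E[X] = 0.58·1.04082 + 0.42·6.25 = 3.22867.

3.229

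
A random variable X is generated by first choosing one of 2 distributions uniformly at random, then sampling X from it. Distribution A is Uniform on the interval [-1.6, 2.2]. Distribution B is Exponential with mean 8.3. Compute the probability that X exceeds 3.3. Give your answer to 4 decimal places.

0.3360

Conditional on each component, P(X > 3.3): A: 0; B: 0.671937.
By total probability, P(X > 3.3) = 0.5·0 + 0.5·0.671937 = 0.335969.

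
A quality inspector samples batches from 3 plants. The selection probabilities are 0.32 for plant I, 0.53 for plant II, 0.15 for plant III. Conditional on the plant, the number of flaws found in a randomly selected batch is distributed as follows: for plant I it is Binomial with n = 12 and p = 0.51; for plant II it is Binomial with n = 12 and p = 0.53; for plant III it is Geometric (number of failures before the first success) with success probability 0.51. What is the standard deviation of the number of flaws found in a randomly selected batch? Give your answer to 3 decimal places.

Per component, I: μ=6.12, E[X²]=40.4532; II: μ=6.36, E[X²]=43.4388; III: μ=0.960784, E[X²]=2.807.
E[X] = 0.32·6.12 + 0.53·6.36 + 0.15·0.960784 = 5.47332.
E[X²] = 0.32·40.4532 + 0.53·43.4388 + 0.15·2.807 = 36.3886.
Var(X) = E[X²] − (E[X])² = 36.3886 − 29.9572 = 6.43143.
SD(X) = √6.43143 = 2.53603.

2.536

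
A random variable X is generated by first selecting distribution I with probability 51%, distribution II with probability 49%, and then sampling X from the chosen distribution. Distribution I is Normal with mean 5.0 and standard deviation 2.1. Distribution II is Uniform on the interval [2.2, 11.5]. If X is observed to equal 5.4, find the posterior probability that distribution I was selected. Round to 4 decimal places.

Likelihoods f(5.4 | ·): I: 0.186557; II: 0.107527.
Posterior ∝ prior × likelihood. Numerator for I: 0.51·0.186557 = 0.0951443.
Normalizing constant: 0.51·0.186557 + 0.49·0.107527 = 0.147832.
P(I | observation) = 0.0951443 / 0.147832 = 0.643595.

0.6436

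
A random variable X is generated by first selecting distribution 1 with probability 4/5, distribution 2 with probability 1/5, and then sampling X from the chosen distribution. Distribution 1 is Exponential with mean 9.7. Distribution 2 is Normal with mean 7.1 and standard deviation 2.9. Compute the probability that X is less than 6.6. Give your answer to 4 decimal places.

0.4812

Conditional on each component, P(X < 6.6): 1: 0.493592; 2: 0.431556.
By total probability, P(X < 6.6) = 0.8·0.493592 + 0.2·0.431556 = 0.481185.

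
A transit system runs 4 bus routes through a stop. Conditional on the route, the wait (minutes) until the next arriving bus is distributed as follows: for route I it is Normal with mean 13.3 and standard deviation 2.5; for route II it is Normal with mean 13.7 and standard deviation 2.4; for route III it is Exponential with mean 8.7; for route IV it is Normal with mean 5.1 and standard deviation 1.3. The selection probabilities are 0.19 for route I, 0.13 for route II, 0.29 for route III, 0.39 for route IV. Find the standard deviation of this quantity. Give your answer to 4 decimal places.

Per component, I: μ=13.3, E[X²]=183.14; II: μ=13.7, E[X²]=193.45; III: μ=8.7, E[X²]=151.38; IV: μ=5.1, E[X²]=27.7.
E[X] = 0.19·13.3 + 0.13·13.7 + 0.29·8.7 + 0.39·5.1 = 8.82.
E[X²] = 0.19·183.14 + 0.13·193.45 + 0.29·151.38 + 0.39·27.7 = 114.648.
Var(X) = E[X²] − (E[X])² = 114.648 − 77.7924 = 36.8559.
SD(X) = √36.8559 = 6.07091.

6.0709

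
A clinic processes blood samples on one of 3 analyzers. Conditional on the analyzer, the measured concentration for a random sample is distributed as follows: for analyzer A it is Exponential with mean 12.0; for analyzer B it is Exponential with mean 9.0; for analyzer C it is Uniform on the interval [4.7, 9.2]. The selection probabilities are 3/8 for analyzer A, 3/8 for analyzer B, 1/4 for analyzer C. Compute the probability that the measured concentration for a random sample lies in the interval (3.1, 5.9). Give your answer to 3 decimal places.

Conditional on each analyzer, P(3.1 < X < 5.9): A: 0.160732; B: 0.18946; C: 0.266667.
By total probability, P(3.1 < X < 5.9) = 0.375·0.160732 + 0.375·0.18946 + 0.25·0.266667 = 0.197989.

0.198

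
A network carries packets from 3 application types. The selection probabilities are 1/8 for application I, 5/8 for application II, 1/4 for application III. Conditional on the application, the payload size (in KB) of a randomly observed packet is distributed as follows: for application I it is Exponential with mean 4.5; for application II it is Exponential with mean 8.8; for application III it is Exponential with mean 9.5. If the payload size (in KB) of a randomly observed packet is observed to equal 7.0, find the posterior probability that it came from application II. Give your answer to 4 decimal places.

0.6346

Likelihoods f(7.0 | ·): I: 0.0469049; II: 0.0512927; III: 0.0503814.
Posterior ∝ prior × likelihood. Numerator for II: 0.625·0.0512927 = 0.032058.
Normalizing constant: 0.125·0.0469049 + 0.625·0.0512927 + 0.25·0.0503814 = 0.0505164.
P(II | observation) = 0.032058 / 0.0505164 = 0.634605.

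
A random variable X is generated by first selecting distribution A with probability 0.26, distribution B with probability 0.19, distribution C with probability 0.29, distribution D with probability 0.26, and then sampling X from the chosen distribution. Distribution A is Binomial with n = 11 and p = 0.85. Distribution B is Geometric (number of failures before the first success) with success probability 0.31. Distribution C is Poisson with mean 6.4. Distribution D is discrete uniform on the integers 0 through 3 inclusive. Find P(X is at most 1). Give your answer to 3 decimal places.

Conditional on each component, P(X ≤ 1): A: 5.47818e-08; B: 0.5239; C: 0.0122955; D: 0.5.
By total probability, P(X ≤ 1) = 0.26·5.47818e-08 + 0.19·0.5239 + 0.29·0.0122955 + 0.26·0.5 = 0.233107.

0.233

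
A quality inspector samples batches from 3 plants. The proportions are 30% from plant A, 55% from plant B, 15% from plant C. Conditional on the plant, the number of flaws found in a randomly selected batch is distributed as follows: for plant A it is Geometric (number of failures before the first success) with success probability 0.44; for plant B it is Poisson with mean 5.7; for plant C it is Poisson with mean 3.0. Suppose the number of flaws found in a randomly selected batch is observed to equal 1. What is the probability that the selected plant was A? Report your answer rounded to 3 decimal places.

Likelihoods P(X=1 | ·): A: 0.2464; B: 0.019072; C: 0.149361.
Posterior ∝ prior × likelihood. Numerator for A: 0.3·0.2464 = 0.07392.
Normalizing constant: 0.3·0.2464 + 0.55·0.019072 + 0.15·0.149361 = 0.106814.
P(A | observation) = 0.07392 / 0.106814 = 0.692046.

0.692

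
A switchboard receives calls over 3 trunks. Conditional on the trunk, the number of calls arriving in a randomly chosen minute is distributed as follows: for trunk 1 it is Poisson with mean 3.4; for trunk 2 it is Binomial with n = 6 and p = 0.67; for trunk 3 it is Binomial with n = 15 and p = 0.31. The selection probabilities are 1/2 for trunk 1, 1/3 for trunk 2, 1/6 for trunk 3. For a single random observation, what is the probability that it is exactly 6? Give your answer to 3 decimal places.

0.092

Conditional on each trunk, P(X = 6): 1: 0.0716044; 2: 0.0904584; 3: 0.157477.
By total probability, P(X = 6) = 0.5·0.0716044 + 0.333333·0.0904584 + 0.166667·0.157477 = 0.0922011.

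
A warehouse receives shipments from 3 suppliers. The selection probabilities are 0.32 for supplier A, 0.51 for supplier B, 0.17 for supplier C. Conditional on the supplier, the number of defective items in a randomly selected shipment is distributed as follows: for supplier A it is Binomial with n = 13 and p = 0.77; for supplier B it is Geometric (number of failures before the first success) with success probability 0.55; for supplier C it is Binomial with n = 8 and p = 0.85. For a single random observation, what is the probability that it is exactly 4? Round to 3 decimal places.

0.015

Conditional on each supplier, P(X = 4): A: 0.000452709; B: 0.0225534; C: 0.0184986.
By total probability, P(X = 4) = 0.32·0.000452709 + 0.51·0.0225534 + 0.17·0.0184986 = 0.0147919.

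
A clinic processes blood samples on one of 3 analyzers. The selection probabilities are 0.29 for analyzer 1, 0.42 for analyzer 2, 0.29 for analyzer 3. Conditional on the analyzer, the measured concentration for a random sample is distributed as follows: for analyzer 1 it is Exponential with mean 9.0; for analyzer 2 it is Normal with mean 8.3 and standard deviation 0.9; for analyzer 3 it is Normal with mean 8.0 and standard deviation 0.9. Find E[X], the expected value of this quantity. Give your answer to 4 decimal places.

8.4160

Component means — 1: 9; 2: 8.3; 3: 8.
E[X] = 0.29·9 + 0.42·8.3 + 0.29·8 = 8.416.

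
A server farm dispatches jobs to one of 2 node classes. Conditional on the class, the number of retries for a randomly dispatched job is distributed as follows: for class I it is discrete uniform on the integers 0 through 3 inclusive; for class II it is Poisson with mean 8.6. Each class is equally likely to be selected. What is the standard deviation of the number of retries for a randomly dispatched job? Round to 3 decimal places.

Per component, I: μ=1.5, E[X²]=3.5; II: μ=8.6, E[X²]=82.56.
E[X] = 0.5·1.5 + 0.5·8.6 = 5.05.
E[X²] = 0.5·3.5 + 0.5·82.56 = 43.03.
Var(X) = E[X²] − (E[X])² = 43.03 − 25.5025 = 17.5275.
SD(X) = √17.5275 = 4.18659.

4.187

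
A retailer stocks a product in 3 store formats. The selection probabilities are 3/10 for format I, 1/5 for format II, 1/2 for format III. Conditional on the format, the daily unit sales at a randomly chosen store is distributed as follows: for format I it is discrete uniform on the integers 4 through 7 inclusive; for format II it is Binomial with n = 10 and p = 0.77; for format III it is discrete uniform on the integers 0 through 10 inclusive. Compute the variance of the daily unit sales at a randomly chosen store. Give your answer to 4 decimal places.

6.7861

Per component, I: μ=5.5, E[X²]=31.5; II: μ=7.7, E[X²]=61.061; III: μ=5, E[X²]=35.
E[X] = 0.3·5.5 + 0.2·7.7 + 0.5·5 = 5.69.
E[X²] = 0.3·31.5 + 0.2·61.061 + 0.5·35 = 39.1622.
Var(X) = E[X²] − (E[X])² = 39.1622 − 32.3761 = 6.7861.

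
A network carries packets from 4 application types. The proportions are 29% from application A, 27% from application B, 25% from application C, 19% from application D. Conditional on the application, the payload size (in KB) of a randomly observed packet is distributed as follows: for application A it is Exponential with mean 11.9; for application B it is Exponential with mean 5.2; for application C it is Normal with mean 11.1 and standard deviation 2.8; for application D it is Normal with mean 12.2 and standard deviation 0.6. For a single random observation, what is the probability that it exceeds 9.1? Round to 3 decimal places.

Conditional on each application, P(X > 9.1): A: 0.465471; B: 0.173774; C: 0.762475; D: 1.
By total probability, P(X > 9.1) = 0.29·0.465471 + 0.27·0.173774 + 0.25·0.762475 + 0.19·1 = 0.562524.

0.563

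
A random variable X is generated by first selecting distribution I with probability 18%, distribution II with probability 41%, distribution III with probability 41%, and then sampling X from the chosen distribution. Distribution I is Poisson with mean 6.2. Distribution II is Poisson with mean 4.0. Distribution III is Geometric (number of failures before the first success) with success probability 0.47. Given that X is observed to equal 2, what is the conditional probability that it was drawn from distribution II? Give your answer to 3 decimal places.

0.496

Likelihoods P(X=2 | ·): I: 0.0390057; II: 0.146525; III: 0.132023.
Posterior ∝ prior × likelihood. Numerator for II: 0.41·0.146525 = 0.0600753.
Normalizing constant: 0.18·0.0390057 + 0.41·0.146525 + 0.41·0.132023 = 0.121226.
P(II | observation) = 0.0600753 / 0.121226 = 0.495565.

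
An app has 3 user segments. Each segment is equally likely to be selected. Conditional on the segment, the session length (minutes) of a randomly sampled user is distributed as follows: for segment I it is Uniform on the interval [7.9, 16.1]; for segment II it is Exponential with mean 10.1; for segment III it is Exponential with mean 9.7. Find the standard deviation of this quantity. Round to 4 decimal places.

8.2608

Per component, I: μ=12, E[X²]=149.603; II: μ=10.1, E[X²]=204.02; III: μ=9.7, E[X²]=188.18.
E[X] = 0.333333·12 + 0.333333·10.1 + 0.333333·9.7 = 10.6.
E[X²] = 0.333333·149.603 + 0.333333·204.02 + 0.333333·188.18 = 180.601.
Var(X) = E[X²] − (E[X])² = 180.601 − 112.36 = 68.2411.
SD(X) = √68.2411 = 8.26082.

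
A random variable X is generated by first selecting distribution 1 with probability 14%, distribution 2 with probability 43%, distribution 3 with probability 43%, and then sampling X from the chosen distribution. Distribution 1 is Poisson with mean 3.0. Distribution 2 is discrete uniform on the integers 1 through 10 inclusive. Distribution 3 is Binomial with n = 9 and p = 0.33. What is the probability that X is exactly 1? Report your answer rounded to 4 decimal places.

0.1158

Conditional on each component, P(X = 1): 1: 0.149361; 2: 0.1; 3: 0.120602.
By total probability, P(X = 1) = 0.14·0.149361 + 0.43·0.1 + 0.43·0.120602 = 0.115769.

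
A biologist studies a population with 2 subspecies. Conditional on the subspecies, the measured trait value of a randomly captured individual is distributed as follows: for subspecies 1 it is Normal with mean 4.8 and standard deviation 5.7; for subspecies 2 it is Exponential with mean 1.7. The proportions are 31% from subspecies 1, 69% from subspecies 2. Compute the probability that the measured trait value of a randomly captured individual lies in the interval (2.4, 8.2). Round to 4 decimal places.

0.2828

Conditional on each subspecies, P(2.4 < X < 8.2): 1: 0.387718; 2: 0.235674.
By total probability, P(2.4 < X < 8.2) = 0.31·0.387718 + 0.69·0.235674 = 0.282808.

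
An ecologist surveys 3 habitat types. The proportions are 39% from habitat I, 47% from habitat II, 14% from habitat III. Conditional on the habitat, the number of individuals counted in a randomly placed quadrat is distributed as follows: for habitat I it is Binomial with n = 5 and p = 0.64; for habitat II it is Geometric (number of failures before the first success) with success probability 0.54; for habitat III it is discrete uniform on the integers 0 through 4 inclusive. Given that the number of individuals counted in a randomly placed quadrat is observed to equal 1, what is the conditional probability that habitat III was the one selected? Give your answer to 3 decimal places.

0.169

Likelihoods P(X=1 | ·): I: 0.0537477; II: 0.2484; III: 0.2.
Posterior ∝ prior × likelihood. Numerator for III: 0.14·0.2 = 0.028.
Normalizing constant: 0.39·0.0537477 + 0.47·0.2484 + 0.14·0.2 = 0.16571.
P(III | observation) = 0.028 / 0.16571 = 0.16897.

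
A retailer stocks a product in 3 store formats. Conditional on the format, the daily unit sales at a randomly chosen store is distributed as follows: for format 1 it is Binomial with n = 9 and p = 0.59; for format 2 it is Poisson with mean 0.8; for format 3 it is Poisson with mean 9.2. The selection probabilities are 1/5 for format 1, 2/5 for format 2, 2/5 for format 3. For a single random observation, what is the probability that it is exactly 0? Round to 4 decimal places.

Conditional on each format, P(X = 0): 1: 0.000327382; 2: 0.449329; 3: 0.000101039.
By total probability, P(X = 0) = 0.2·0.000327382 + 0.4·0.449329 + 0.4·0.000101039 = 0.179837.

0.1798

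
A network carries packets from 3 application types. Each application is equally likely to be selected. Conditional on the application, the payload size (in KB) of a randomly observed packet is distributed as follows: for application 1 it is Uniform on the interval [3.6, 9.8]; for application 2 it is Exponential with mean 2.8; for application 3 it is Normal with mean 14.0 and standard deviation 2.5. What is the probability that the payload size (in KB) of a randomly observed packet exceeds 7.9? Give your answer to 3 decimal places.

0.453

Conditional on each application, P(X > 7.9): 1: 0.306452; 2: 0.0595209; 3: 0.992656.
By total probability, P(X > 7.9) = 0.333333·0.306452 + 0.333333·0.0595209 + 0.333333·0.992656 = 0.452876.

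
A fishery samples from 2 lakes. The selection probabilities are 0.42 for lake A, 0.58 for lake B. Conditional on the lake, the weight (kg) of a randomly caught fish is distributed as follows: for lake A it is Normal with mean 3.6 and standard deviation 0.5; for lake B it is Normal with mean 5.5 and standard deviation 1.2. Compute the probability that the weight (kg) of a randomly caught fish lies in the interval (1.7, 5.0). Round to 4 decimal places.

0.6148

Conditional on each lake, P(1.7 < X < 5.0): A: 0.997373; B: 0.33769.
By total probability, P(1.7 < X < 5.0) = 0.42·0.997373 + 0.58·0.33769 = 0.614757.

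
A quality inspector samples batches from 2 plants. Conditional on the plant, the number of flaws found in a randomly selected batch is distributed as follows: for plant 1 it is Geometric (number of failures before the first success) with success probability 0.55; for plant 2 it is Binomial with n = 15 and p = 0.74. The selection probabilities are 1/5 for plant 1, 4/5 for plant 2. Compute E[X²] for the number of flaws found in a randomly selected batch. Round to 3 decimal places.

101.308

For each component E[X²] = Var + (mean)², giving 1: 2.15702; 2: 126.096.
Overall E[X²] = 0.2·2.15702 + 0.8·126.096 = 101.308.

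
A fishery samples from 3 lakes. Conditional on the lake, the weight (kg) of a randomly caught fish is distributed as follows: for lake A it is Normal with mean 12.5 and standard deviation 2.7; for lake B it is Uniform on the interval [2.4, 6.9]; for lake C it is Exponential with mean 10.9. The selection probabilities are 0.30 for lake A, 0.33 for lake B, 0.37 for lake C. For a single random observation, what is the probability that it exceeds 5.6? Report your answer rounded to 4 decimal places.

Conditional on each lake, P(X > 5.6): A: 0.994699; B: 0.288889; C: 0.598241.
By total probability, P(X > 5.6) = 0.3·0.994699 + 0.33·0.288889 + 0.37·0.598241 = 0.615092.

0.6151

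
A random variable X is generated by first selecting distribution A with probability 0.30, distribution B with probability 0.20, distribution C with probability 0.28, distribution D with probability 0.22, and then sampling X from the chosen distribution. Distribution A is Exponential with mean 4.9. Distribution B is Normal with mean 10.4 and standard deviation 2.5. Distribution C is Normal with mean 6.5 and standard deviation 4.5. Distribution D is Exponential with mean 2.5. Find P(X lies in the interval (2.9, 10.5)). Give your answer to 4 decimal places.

0.4677

Conditional on each component, P(2.9 < X < 10.5): A: 0.435991; B: 0.514604; C: 0.601113; D: 0.298491.
By total probability, P(2.9 < X < 10.5) = 0.3·0.435991 + 0.2·0.514604 + 0.28·0.601113 + 0.22·0.298491 = 0.467698.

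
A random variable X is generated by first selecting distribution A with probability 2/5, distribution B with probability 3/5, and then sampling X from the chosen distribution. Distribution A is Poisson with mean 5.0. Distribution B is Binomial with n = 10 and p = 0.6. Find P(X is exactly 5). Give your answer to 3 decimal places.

0.191

Conditional on each component, P(X = 5): A: 0.175467; B: 0.200658.
By total probability, P(X = 5) = 0.4·0.175467 + 0.6·0.200658 = 0.190582.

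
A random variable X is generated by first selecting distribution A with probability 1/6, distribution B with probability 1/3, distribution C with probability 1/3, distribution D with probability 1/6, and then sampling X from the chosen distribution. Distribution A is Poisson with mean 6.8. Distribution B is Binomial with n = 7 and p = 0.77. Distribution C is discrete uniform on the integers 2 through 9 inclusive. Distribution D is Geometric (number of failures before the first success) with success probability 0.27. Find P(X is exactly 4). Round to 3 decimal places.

Conditional on each component, P(X = 4): A: 0.0992252; B: 0.149697; C: 0.125; D: 0.0766753.
By total probability, P(X = 4) = 0.166667·0.0992252 + 0.333333·0.149697 + 0.333333·0.125 + 0.166667·0.0766753 = 0.120883.

0.121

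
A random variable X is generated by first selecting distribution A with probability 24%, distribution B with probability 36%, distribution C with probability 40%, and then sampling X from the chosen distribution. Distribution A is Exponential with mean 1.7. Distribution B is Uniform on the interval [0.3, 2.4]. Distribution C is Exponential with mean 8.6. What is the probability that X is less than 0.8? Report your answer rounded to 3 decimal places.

Conditional on each component, P(X < 0.8): A: 0.375365; B: 0.238095; C: 0.0888277.
By total probability, P(X < 0.8) = 0.24·0.375365 + 0.36·0.238095 + 0.4·0.0888277 = 0.211333.

0.211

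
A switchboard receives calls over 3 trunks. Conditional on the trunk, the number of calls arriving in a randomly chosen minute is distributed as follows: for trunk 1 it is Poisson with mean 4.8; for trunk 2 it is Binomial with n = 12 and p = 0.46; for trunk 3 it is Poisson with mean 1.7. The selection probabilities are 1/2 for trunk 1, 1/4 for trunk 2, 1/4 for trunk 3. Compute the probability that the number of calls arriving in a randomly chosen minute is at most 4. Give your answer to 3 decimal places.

0.551

Conditional on each trunk, P(X ≤ 4): 1: 0.476259; 2: 0.280196; 3: 0.970385.
By total probability, P(X ≤ 4) = 0.5·0.476259 + 0.25·0.280196 + 0.25·0.970385 = 0.550775.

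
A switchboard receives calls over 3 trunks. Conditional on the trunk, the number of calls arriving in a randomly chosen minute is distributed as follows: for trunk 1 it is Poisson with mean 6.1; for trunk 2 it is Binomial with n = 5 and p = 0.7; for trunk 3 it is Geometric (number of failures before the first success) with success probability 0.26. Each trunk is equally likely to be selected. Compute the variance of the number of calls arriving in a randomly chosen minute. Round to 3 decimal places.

8.007

Per component, 1: μ=6.1, E[X²]=43.31; 2: μ=3.5, E[X²]=13.3; 3: μ=2.84615, E[X²]=19.0473.
E[X] = 0.333333·6.1 + 0.333333·3.5 + 0.333333·2.84615 = 4.14872.
E[X²] = 0.333333·43.31 + 0.333333·13.3 + 0.333333·19.0473 = 25.2191.
Var(X) = E[X²] − (E[X])² = 25.2191 − 17.2119 = 8.00725.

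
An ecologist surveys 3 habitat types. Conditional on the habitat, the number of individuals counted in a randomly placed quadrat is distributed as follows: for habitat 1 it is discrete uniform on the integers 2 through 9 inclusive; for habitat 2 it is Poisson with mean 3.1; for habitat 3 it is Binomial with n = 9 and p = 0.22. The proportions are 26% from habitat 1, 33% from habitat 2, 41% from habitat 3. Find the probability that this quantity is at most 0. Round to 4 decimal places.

Conditional on each habitat, P(X ≤ 0): 1: 0; 2: 0.0450492; 3: 0.106869.
By total probability, P(X ≤ 0) = 0.26·0 + 0.33·0.0450492 + 0.41·0.106869 = 0.0586825.

0.0587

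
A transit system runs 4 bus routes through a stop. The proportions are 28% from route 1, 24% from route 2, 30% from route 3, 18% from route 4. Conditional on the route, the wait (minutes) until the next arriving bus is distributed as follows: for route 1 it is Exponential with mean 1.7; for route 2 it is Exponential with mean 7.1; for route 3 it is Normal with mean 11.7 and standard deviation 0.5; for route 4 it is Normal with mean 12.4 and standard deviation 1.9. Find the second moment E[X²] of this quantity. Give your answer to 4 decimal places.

95.2838

For each component E[X²] = Var + (mean)², giving 1: 5.78; 2: 100.82; 3: 137.14; 4: 157.37.
Overall E[X²] = 0.28·5.78 + 0.24·100.82 + 0.3·137.14 + 0.18·157.37 = 95.2838.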